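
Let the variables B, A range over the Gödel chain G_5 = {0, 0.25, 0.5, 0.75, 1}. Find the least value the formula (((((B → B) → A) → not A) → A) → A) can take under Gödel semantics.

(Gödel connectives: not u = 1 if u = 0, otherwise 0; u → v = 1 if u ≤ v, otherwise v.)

The minimum is attained at B = 0, A = 0.25:
  (B → B): 0 ≤ 0, so result = 1
  ((B → B) → A): 1 > 0.25, so result = 0.25
  not A: Gödel ¬ of 0.25 = 0 (operand ≠ 0)
  (((B → B) → A) → not A): 0.25 > 0, so result = 0
  ((((B → B) → A) → not A) → A): 0 ≤ 0.25, so result = 1
  (((((B → B) → A) → not A) → A) → A): 1 > 0.25, so result = 0.25
Checking all 25 assignments confirms none give a value below 0.25.

0.25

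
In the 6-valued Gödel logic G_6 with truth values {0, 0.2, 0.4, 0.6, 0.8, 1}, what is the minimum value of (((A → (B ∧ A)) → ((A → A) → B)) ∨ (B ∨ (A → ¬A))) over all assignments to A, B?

0.20

The minimum is attained at A = 0.2, B = 0.2:
  (B ∧ A) = min(0.2, 0.2) = 0.2
  (A → (B ∧ A)): 0.2 ≤ 0.2, so result = 1
  (A → A): 0.2 ≤ 0.2, so result = 1
  ((A → A) → B): 1 > 0.2, so result = 0.2
  ((A → (B ∧ A)) → ((A → A) → B)): 1 > 0.2, so result = 0.2
  ¬A: Gödel ¬ of 0.2 = 0 (operand ≠ 0)
  (A → ¬A): 0.2 > 0, so result = 0
  (B ∨ (A → ¬A)) = max(0.2, 0) = 0.2
  (((A → (B ∧ A)) → ((A → A) → B)) ∨ (B ∨ (A → ¬A))) = max(0.2, 0.2) = 0.2
Checking all 36 assignments confirms none give a value below 0.20.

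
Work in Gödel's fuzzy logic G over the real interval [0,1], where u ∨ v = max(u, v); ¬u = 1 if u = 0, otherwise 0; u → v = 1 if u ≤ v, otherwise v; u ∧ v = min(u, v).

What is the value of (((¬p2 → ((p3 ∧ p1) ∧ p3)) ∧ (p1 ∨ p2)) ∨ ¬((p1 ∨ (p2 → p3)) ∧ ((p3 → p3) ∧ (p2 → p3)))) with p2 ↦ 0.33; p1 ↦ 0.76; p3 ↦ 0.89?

¬p2: Gödel ¬ of 0.33 = 0 (operand ≠ 0)
(p3 ∧ p1) = min(0.89, 0.76) = 0.76
((p3 ∧ p1) ∧ p3) = min(0.76, 0.89) = 0.76
(¬p2 → ((p3 ∧ p1) ∧ p3)): 0 ≤ 0.76, so result = 1
(p1 ∨ p2) = max(0.76, 0.33) = 0.76
((¬p2 → ((p3 ∧ p1) ∧ p3)) ∧ (p1 ∨ p2)) = min(1, 0.76) = 0.76
(p2 → p3): 0.33 ≤ 0.89, so result = 1
(p1 ∨ (p2 → p3)) = max(0.76, 1) = 1
(p3 → p3): 0.89 ≤ 0.89, so result = 1
(p2 → p3): 0.33 ≤ 0.89, so result = 1
((p3 → p3) ∧ (p2 → p3)) = min(1, 1) = 1
((p1 ∨ (p2 → p3)) ∧ ((p3 → p3) ∧ (p2 → p3))) = min(1, 1) = 1
¬((p1 ∨ (p2 → p3)) ∧ ((p3 → p3) ∧ (p2 → p3))): Gödel ¬ of 1 = 0 (operand ≠ 0)
(((¬p2 → ((p3 ∧ p1) ∧ p3)) ∧ (p1 ∨ p2)) ∨ ¬((p1 ∨ (p2 → p3)) ∧ ((p3 → p3) ∧ (p2 → p3)))) = max(0.76, 0) = 0.76

0.76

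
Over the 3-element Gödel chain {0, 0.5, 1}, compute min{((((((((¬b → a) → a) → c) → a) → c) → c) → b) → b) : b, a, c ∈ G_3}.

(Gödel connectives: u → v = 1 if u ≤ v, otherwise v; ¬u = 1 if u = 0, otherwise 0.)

The minimum is attained at b = 0.5, a = 0, c = 0:
  ¬b: Gödel ¬ of 0.5 = 0 (operand ≠ 0)
  (¬b → a): 0 ≤ 0, so result = 1
  ((¬b → a) → a): 1 > 0, so result = 0
  (((¬b → a) → a) → c): 0 ≤ 0, so result = 1
  ((((¬b → a) → a) → c) → a): 1 > 0, so result = 0
  (((((¬b → a) → a) → c) → a) → c): 0 ≤ 0, so result = 1
  ((((((¬b → a) → a) → c) → a) → c) → c): 1 > 0, so result = 0
  (((((((¬b → a) → a) → c) → a) → c) → c) → b): 0 ≤ 0.5, so result = 1
  ((((((((¬b → a) → a) → c) → a) → c) → c) → b) → b): 1 > 0.5, so result = 0.5
Checking all 27 assignments confirms none give a value below 0.50.

0.50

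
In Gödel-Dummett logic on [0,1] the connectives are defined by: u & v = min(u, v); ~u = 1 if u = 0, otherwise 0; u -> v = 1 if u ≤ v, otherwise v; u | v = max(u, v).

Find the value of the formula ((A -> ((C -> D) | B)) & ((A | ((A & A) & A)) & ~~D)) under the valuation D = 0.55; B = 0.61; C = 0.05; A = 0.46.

0.46

(C -> D): 0.05 ≤ 0.55, so result = 1
((C -> D) | B) = max(1, 0.61) = 1
(A -> ((C -> D) | B)): 0.46 ≤ 1, so result = 1
(A & A) = min(0.46, 0.46) = 0.46
((A & A) & A) = min(0.46, 0.46) = 0.46
(A | ((A & A) & A)) = max(0.46, 0.46) = 0.46
~D: Gödel ¬ of 0.55 = 0 (operand ≠ 0)
~~D: Gödel ¬ of 0 = 1 (operand is 0)
((A | ((A & A) & A)) & ~~D) = min(0.46, 1) = 0.46
((A -> ((C -> D) | B)) & ((A | ((A & A) & A)) & ~~D)) = min(1, 0.46) = 0.46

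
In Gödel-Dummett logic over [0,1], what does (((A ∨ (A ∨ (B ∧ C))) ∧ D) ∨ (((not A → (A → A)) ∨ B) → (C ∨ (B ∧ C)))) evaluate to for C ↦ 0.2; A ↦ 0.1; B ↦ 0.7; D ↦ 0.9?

(B ∧ C) = min(0.7, 0.2) = 0.2
(A ∨ (B ∧ C)) = max(0.1, 0.2) = 0.2
(A ∨ (A ∨ (B ∧ C))) = max(0.1, 0.2) = 0.2
((A ∨ (A ∨ (B ∧ C))) ∧ D) = min(0.2, 0.9) = 0.2
not A: Gödel ¬ of 0.1 = 0 (operand ≠ 0)
(A → A): 0.1 ≤ 0.1, so result = 1
(not A → (A → A)): 0 ≤ 1, so result = 1
((not A → (A → A)) ∨ B) = max(1, 0.7) = 1
(B ∧ C) = min(0.7, 0.2) = 0.2
(C ∨ (B ∧ C)) = max(0.2, 0.2) = 0.2
(((not A → (A → A)) ∨ B) → (C ∨ (B ∧ C))): 1 > 0.2, so result = 0.2
(((A ∨ (A ∨ (B ∧ C))) ∧ D) ∨ (((not A → (A → A)) ∨ B) → (C ∨ (B ∧ C)))) = max(0.2, 0.2) = 0.2

0.20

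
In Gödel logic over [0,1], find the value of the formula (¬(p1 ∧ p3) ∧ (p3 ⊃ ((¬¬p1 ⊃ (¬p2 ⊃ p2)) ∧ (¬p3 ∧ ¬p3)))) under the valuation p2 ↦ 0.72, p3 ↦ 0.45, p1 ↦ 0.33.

(p1 ∧ p3) = min(0.33, 0.45) = 0.33
¬(p1 ∧ p3): Gödel ¬ of 0.33 = 0 (operand ≠ 0)
¬p1: Gödel ¬ of 0.33 = 0 (operand ≠ 0)
¬¬p1: Gödel ¬ of 0 = 1 (operand is 0)
¬p2: Gödel ¬ of 0.72 = 0 (operand ≠ 0)
(¬p2 ⊃ p2): 0 ≤ 0.72, so result = 1
(¬¬p1 ⊃ (¬p2 ⊃ p2)): 1 ≤ 1, so result = 1
¬p3: Gödel ¬ of 0.45 = 0 (operand ≠ 0)
¬p3: Gödel ¬ of 0.45 = 0 (operand ≠ 0)
(¬p3 ∧ ¬p3) = min(0, 0) = 0
((¬¬p1 ⊃ (¬p2 ⊃ p2)) ∧ (¬p3 ∧ ¬p3)) = min(1, 0) = 0
(p3 ⊃ ((¬¬p1 ⊃ (¬p2 ⊃ p2)) ∧ (¬p3 ∧ ¬p3))): 0.45 > 0, so result = 0
(¬(p1 ∧ p3) ∧ (p3 ⊃ ((¬¬p1 ⊃ (¬p2 ⊃ p2)) ∧ (¬p3 ∧ ¬p3)))) = min(0, 0) = 0

0.00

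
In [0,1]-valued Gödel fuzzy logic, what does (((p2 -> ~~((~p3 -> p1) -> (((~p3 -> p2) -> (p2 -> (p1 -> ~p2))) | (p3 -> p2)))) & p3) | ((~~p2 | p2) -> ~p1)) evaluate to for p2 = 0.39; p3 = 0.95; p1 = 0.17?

0.95

~p3: Gödel ¬ of 0.95 = 0 (operand ≠ 0)
(~p3 -> p1): 0 ≤ 0.17, so result = 1
~p3: Gödel ¬ of 0.95 = 0 (operand ≠ 0)
(~p3 -> p2): 0 ≤ 0.39, so result = 1
~p2: Gödel ¬ of 0.39 = 0 (operand ≠ 0)
(p1 -> ~p2): 0.17 > 0, so result = 0
(p2 -> (p1 -> ~p2)): 0.39 > 0, so result = 0
((~p3 -> p2) -> (p2 -> (p1 -> ~p2))): 1 > 0, so result = 0
(p3 -> p2): 0.95 > 0.39, so result = 0.39
(((~p3 -> p2) -> (p2 -> (p1 -> ~p2))) | (p3 -> p2)) = max(0, 0.39) = 0.39
((~p3 -> p1) -> (((~p3 -> p2) -> (p2 -> (p1 -> ~p2))) | (p3 -> p2))): 1 > 0.39, so result = 0.39
~((~p3 -> p1) -> (((~p3 -> p2) -> (p2 -> (p1 -> ~p2))) | (p3 -> p2))): Gödel ¬ of 0.39 = 0 (operand ≠ 0)
~~((~p3 -> p1) -> (((~p3 -> p2) -> (p2 -> (p1 -> ~p2))) | (p3 -> p2))): Gödel ¬ of 0 = 1 (operand is 0)
(p2 -> ~~((~p3 -> p1) -> (((~p3 -> p2) -> (p2 -> (p1 -> ~p2))) | (p3 -> p2)))): 0.39 ≤ 1, so result = 1
((p2 -> ~~((~p3 -> p1) -> (((~p3 -> p2) -> (p2 -> (p1 -> ~p2))) | (p3 -> p2)))) & p3) = min(1, 0.95) = 0.95
~p2: Gödel ¬ of 0.39 = 0 (operand ≠ 0)
~~p2: Gödel ¬ of 0 = 1 (operand is 0)
(~~p2 | p2) = max(1, 0.39) = 1
~p1: Gödel ¬ of 0.17 = 0 (operand ≠ 0)
((~~p2 | p2) -> ~p1): 1 > 0, so result = 0
(((p2 -> ~~((~p3 -> p1) -> (((~p3 -> p2) -> (p2 -> (p1 -> ~p2))) | (p3 -> p2)))) & p3) | ((~~p2 | p2) -> ~p1)) = max(0.95, 0) = 0.95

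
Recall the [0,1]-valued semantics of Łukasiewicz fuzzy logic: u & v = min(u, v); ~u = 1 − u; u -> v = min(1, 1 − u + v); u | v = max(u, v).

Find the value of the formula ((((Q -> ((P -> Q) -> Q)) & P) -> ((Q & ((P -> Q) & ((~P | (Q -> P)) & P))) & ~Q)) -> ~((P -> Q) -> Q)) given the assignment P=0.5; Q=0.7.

(P -> Q): min(1, 1 − 0.5 + 0.7) = 1
((P -> Q) -> Q): min(1, 1 − 1 + 0.7) = 0.7
(Q -> ((P -> Q) -> Q)): min(1, 1 − 0.7 + 0.7) = 1
((Q -> ((P -> Q) -> Q)) & P) = min(1, 0.5) = 0.5
(P -> Q): min(1, 1 − 0.5 + 0.7) = 1
~P: Łukasiewicz ¬ gives 1 − 0.5 = 0.5
(Q -> P): min(1, 1 − 0.7 + 0.5) = 0.8
(~P | (Q -> P)) = max(0.5, 0.8) = 0.8
((~P | (Q -> P)) & P) = min(0.8, 0.5) = 0.5
((P -> Q) & ((~P | (Q -> P)) & P)) = min(1, 0.5) = 0.5
(Q & ((P -> Q) & ((~P | (Q -> P)) & P))) = min(0.7, 0.5) = 0.5
~Q: Łukasiewicz ¬ gives 1 − 0.7 = 0.3
((Q & ((P -> Q) & ((~P | (Q -> P)) & P))) & ~Q) = min(0.5, 0.3) = 0.3
(((Q -> ((P -> Q) -> Q)) & P) -> ((Q & ((P -> Q) & ((~P | (Q -> P)) & P))) & ~Q)): min(1, 1 − 0.5 + 0.3) = 0.8
(P -> Q): min(1, 1 − 0.5 + 0.7) = 1
((P -> Q) -> Q): min(1, 1 − 1 + 0.7) = 0.7
~((P -> Q) -> Q): Łukasiewicz ¬ gives 1 − 0.7 = 0.3
((((Q -> ((P -> Q) -> Q)) & P) -> ((Q & ((P -> Q) & ((~P | (Q -> P)) & P))) & ~Q)) -> ~((P -> Q) -> Q)): min(1, 1 − 0.8 + 0.3) = 0.5

0.50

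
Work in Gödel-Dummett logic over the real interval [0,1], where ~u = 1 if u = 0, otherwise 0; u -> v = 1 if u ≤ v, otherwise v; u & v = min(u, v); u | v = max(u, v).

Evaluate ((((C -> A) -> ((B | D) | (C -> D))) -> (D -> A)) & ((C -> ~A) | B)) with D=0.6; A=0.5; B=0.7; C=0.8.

(C -> A): 0.8 > 0.5, so result = 0.5
(B | D) = max(0.7, 0.6) = 0.7
(C -> D): 0.8 > 0.6, so result = 0.6
((B | D) | (C -> D)) = max(0.7, 0.6) = 0.7
((C -> A) -> ((B | D) | (C -> D))): 0.5 ≤ 0.7, so result = 1
(D -> A): 0.6 > 0.5, so result = 0.5
(((C -> A) -> ((B | D) | (C -> D))) -> (D -> A)): 1 > 0.5, so result = 0.5
~A: Gödel ¬ of 0.5 = 0 (operand ≠ 0)
(C -> ~A): 0.8 > 0, so result = 0
((C -> ~A) | B) = max(0, 0.7) = 0.7
((((C -> A) -> ((B | D) | (C -> D))) -> (D -> A)) & ((C -> ~A) | B)) = min(0.5, 0.7) = 0.5

0.50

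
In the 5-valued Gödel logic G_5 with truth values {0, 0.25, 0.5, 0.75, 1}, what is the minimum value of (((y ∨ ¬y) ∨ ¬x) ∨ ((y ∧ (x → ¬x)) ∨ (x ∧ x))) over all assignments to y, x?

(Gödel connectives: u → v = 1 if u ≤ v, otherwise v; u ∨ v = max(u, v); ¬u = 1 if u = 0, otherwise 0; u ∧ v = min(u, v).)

The minimum is attained at y = 0.25, x = 0.25:
  ¬y: Gödel ¬ of 0.25 = 0 (operand ≠ 0)
  (y ∨ ¬y) = max(0.25, 0) = 0.25
  ¬x: Gödel ¬ of 0.25 = 0 (operand ≠ 0)
  ((y ∨ ¬y) ∨ ¬x) = max(0.25, 0) = 0.25
  ¬x: Gödel ¬ of 0.25 = 0 (operand ≠ 0)
  (x → ¬x): 0.25 > 0, so result = 0
  (y ∧ (x → ¬x)) = min(0.25, 0) = 0
  (x ∧ x) = min(0.25, 0.25) = 0.25
  ((y ∧ (x → ¬x)) ∨ (x ∧ x)) = max(0, 0.25) = 0.25
  (((y ∨ ¬y) ∨ ¬x) ∨ ((y ∧ (x → ¬x)) ∨ (x ∧ x))) = max(0.25, 0.25) = 0.25
Checking all 25 assignments confirms none give a value below 0.25.

0.25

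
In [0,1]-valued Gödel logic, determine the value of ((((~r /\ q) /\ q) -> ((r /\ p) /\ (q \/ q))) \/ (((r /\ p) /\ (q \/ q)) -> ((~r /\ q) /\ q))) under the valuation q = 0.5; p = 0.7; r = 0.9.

~r: Gödel ¬ of 0.9 = 0 (operand ≠ 0)
(~r /\ q) = min(0, 0.5) = 0
((~r /\ q) /\ q) = min(0, 0.5) = 0
(r /\ p) = min(0.9, 0.7) = 0.7
(q \/ q) = max(0.5, 0.5) = 0.5
((r /\ p) /\ (q \/ q)) = min(0.7, 0.5) = 0.5
(((~r /\ q) /\ q) -> ((r /\ p) /\ (q \/ q))): 0 ≤ 0.5, so result = 1
(r /\ p) = min(0.9, 0.7) = 0.7
(q \/ q) = max(0.5, 0.5) = 0.5
((r /\ p) /\ (q \/ q)) = min(0.7, 0.5) = 0.5
~r: Gödel ¬ of 0.9 = 0 (operand ≠ 0)
(~r /\ q) = min(0, 0.5) = 0
((~r /\ q) /\ q) = min(0, 0.5) = 0
(((r /\ p) /\ (q \/ q)) -> ((~r /\ q) /\ q)): 0.5 > 0, so result = 0
((((~r /\ q) /\ q) -> ((r /\ p) /\ (q \/ q))) \/ (((r /\ p) /\ (q \/ q)) -> ((~r /\ q) /\ q))) = max(1, 0) = 1

1.00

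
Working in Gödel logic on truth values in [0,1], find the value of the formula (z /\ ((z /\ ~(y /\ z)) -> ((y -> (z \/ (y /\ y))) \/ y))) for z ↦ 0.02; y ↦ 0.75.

(y /\ z) = min(0.75, 0.02) = 0.02
~(y /\ z): Gödel ¬ of 0.02 = 0 (operand ≠ 0)
(z /\ ~(y /\ z)) = min(0.02, 0) = 0
(y /\ y) = min(0.75, 0.75) = 0.75
(z \/ (y /\ y)) = max(0.02, 0.75) = 0.75
(y -> (z \/ (y /\ y))): 0.75 ≤ 0.75, so result = 1
((y -> (z \/ (y /\ y))) \/ y) = max(1, 0.75) = 1
((z /\ ~(y /\ z)) -> ((y -> (z \/ (y /\ y))) \/ y)): 0 ≤ 1, so result = 1
(z /\ ((z /\ ~(y /\ z)) -> ((y -> (z \/ (y /\ y))) \/ y))) = min(0.02, 1) = 0.02

0.02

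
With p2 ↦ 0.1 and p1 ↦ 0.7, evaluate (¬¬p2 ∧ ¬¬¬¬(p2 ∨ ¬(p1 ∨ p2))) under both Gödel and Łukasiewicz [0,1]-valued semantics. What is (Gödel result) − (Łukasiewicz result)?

Gödel evaluation:
  ¬p2: Gödel ¬ of 0.1 = 0 (operand ≠ 0)
  ¬¬p2: Gödel ¬ of 0 = 1 (operand is 0)
  (p1 ∨ p2) = max(0.7, 0.1) = 0.7
  ¬(p1 ∨ p2): Gödel ¬ of 0.7 = 0 (operand ≠ 0)
  (p2 ∨ ¬(p1 ∨ p2)) = max(0.1, 0) = 0.1
  ¬(p2 ∨ ¬(p1 ∨ p2)): Gödel ¬ of 0.1 = 0 (operand ≠ 0)
  ¬¬(p2 ∨ ¬(p1 ∨ p2)): Gödel ¬ of 0 = 1 (operand is 0)
  ¬¬¬(p2 ∨ ¬(p1 ∨ p2)): Gödel ¬ of 1 = 0 (operand ≠ 0)
  ¬¬¬¬(p2 ∨ ¬(p1 ∨ p2)): Gödel ¬ of 0 = 1 (operand is 0)
  (¬¬p2 ∧ ¬¬¬¬(p2 ∨ ¬(p1 ∨ p2))) = min(1, 1) = 1
  Gödel value = 1
Łukasiewicz evaluation:
  ¬p2: Łukasiewicz ¬ gives 1 − 0.1 = 0.9
  ¬¬p2: Łukasiewicz ¬ gives 1 − 0.9 = 0.1
  (p1 ∨ p2) = max(0.7, 0.1) = 0.7
  ¬(p1 ∨ p2): Łukasiewicz ¬ gives 1 − 0.7 = 0.3
  (p2 ∨ ¬(p1 ∨ p2)) = max(0.1, 0.3) = 0.3
  ¬(p2 ∨ ¬(p1 ∨ p2)): Łukasiewicz ¬ gives 1 − 0.3 = 0.7
  ¬¬(p2 ∨ ¬(p1 ∨ p2)): Łukasiewicz ¬ gives 1 − 0.7 = 0.3
  ¬¬¬(p2 ∨ ¬(p1 ∨ p2)): Łukasiewicz ¬ gives 1 − 0.3 = 0.7
  ¬¬¬¬(p2 ∨ ¬(p1 ∨ p2)): Łukasiewicz ¬ gives 1 − 0.7 = 0.3
  (¬¬p2 ∧ ¬¬¬¬(p2 ∨ ¬(p1 ∨ p2))) = min(0.1, 0.3) = 0.1
  Łukasiewicz value = 0.1
Difference: 1 − 0.1 = 0.90

0.90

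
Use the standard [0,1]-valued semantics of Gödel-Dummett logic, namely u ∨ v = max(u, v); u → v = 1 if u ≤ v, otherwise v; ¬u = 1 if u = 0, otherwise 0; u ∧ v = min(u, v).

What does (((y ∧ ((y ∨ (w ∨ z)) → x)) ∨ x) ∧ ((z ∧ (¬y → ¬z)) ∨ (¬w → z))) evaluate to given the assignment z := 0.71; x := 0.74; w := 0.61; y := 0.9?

(w ∨ z) = max(0.61, 0.71) = 0.71
(y ∨ (w ∨ z)) = max(0.9, 0.71) = 0.9
((y ∨ (w ∨ z)) → x): 0.9 > 0.74, so result = 0.74
(y ∧ ((y ∨ (w ∨ z)) → x)) = min(0.9, 0.74) = 0.74
((y ∧ ((y ∨ (w ∨ z)) → x)) ∨ x) = max(0.74, 0.74) = 0.74
¬y: Gödel ¬ of 0.9 = 0 (operand ≠ 0)
¬z: Gödel ¬ of 0.71 = 0 (operand ≠ 0)
(¬y → ¬z): 0 ≤ 0, so result = 1
(z ∧ (¬y → ¬z)) = min(0.71, 1) = 0.71
¬w: Gödel ¬ of 0.61 = 0 (operand ≠ 0)
(¬w → z): 0 ≤ 0.71, so result = 1
((z ∧ (¬y → ¬z)) ∨ (¬w → z)) = max(0.71, 1) = 1
(((y ∧ ((y ∨ (w ∨ z)) → x)) ∨ x) ∧ ((z ∧ (¬y → ¬z)) ∨ (¬w → z))) = min(0.74, 1) = 0.74

0.74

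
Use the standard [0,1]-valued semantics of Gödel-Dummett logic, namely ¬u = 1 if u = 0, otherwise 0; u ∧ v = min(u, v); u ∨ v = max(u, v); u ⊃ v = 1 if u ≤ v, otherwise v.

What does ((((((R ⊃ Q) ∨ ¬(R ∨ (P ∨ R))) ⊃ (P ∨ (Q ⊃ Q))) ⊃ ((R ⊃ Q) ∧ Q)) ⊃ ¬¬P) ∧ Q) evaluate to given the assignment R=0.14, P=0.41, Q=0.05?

0.05

(R ⊃ Q): 0.14 > 0.05, so result = 0.05
(P ∨ R) = max(0.41, 0.14) = 0.41
(R ∨ (P ∨ R)) = max(0.14, 0.41) = 0.41
¬(R ∨ (P ∨ R)): Gödel ¬ of 0.41 = 0 (operand ≠ 0)
((R ⊃ Q) ∨ ¬(R ∨ (P ∨ R))) = max(0.05, 0) = 0.05
(Q ⊃ Q): 0.05 ≤ 0.05, so result = 1
(P ∨ (Q ⊃ Q)) = max(0.41, 1) = 1
(((R ⊃ Q) ∨ ¬(R ∨ (P ∨ R))) ⊃ (P ∨ (Q ⊃ Q))): 0.05 ≤ 1, so result = 1
(R ⊃ Q): 0.14 > 0.05, so result = 0.05
((R ⊃ Q) ∧ Q) = min(0.05, 0.05) = 0.05
((((R ⊃ Q) ∨ ¬(R ∨ (P ∨ R))) ⊃ (P ∨ (Q ⊃ Q))) ⊃ ((R ⊃ Q) ∧ Q)): 1 > 0.05, so result = 0.05
¬P: Gödel ¬ of 0.41 = 0 (operand ≠ 0)
¬¬P: Gödel ¬ of 0 = 1 (operand is 0)
(((((R ⊃ Q) ∨ ¬(R ∨ (P ∨ R))) ⊃ (P ∨ (Q ⊃ Q))) ⊃ ((R ⊃ Q) ∧ Q)) ⊃ ¬¬P): 0.05 ≤ 1, so result = 1
((((((R ⊃ Q) ∨ ¬(R ∨ (P ∨ R))) ⊃ (P ∨ (Q ⊃ Q))) ⊃ ((R ⊃ Q) ∧ Q)) ⊃ ¬¬P) ∧ Q) = min(1, 0.05) = 0.05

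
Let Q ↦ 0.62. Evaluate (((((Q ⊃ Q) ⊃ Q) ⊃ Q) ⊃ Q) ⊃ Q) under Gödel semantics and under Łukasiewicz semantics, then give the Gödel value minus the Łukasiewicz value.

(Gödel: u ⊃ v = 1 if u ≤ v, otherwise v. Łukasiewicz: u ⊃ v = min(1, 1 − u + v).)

Gödel evaluation:
  (Q ⊃ Q): 0.62 ≤ 0.62, so result = 1
  ((Q ⊃ Q) ⊃ Q): 1 > 0.62, so result = 0.62
  (((Q ⊃ Q) ⊃ Q) ⊃ Q): 0.62 ≤ 0.62, so result = 1
  ((((Q ⊃ Q) ⊃ Q) ⊃ Q) ⊃ Q): 1 > 0.62, so result = 0.62
  (((((Q ⊃ Q) ⊃ Q) ⊃ Q) ⊃ Q) ⊃ Q): 0.62 ≤ 0.62, so result = 1
  Gödel value = 1
Łukasiewicz evaluation:
  (Q ⊃ Q): min(1, 1 − 0.62 + 0.62) = 1
  ((Q ⊃ Q) ⊃ Q): min(1, 1 − 1 + 0.62) = 0.62
  (((Q ⊃ Q) ⊃ Q) ⊃ Q): min(1, 1 − 0.62 + 0.62) = 1
  ((((Q ⊃ Q) ⊃ Q) ⊃ Q) ⊃ Q): min(1, 1 − 1 + 0.62) = 0.62
  (((((Q ⊃ Q) ⊃ Q) ⊃ Q) ⊃ Q) ⊃ Q): min(1, 1 − 0.62 + 0.62) = 1
  Łukasiewicz value = 1
Difference: 1 − 1 = 0.00

0.00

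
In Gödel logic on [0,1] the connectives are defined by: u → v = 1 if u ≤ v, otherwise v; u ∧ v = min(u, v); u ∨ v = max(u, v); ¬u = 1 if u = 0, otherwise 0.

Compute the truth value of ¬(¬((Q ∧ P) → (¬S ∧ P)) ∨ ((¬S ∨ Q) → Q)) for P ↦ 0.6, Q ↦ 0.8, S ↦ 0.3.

0.00

(Q ∧ P) = min(0.8, 0.6) = 0.6
¬S: Gödel ¬ of 0.3 = 0 (operand ≠ 0)
(¬S ∧ P) = min(0, 0.6) = 0
((Q ∧ P) → (¬S ∧ P)): 0.6 > 0, so result = 0
¬((Q ∧ P) → (¬S ∧ P)): Gödel ¬ of 0 = 1 (operand is 0)
¬S: Gödel ¬ of 0.3 = 0 (operand ≠ 0)
(¬S ∨ Q) = max(0, 0.8) = 0.8
((¬S ∨ Q) → Q): 0.8 ≤ 0.8, so result = 1
(¬((Q ∧ P) → (¬S ∧ P)) ∨ ((¬S ∨ Q) → Q)) = max(1, 1) = 1
¬(¬((Q ∧ P) → (¬S ∧ P)) ∨ ((¬S ∨ Q) → Q)): Gödel ¬ of 1 = 0 (operand ≠ 0)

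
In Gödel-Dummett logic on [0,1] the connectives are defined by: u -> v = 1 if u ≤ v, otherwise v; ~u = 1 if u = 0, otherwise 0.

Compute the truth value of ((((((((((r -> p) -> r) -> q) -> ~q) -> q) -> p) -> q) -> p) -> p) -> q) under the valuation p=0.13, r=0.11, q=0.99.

0.99

(r -> p): 0.11 ≤ 0.13, so result = 1
((r -> p) -> r): 1 > 0.11, so result = 0.11
(((r -> p) -> r) -> q): 0.11 ≤ 0.99, so result = 1
~q: Gödel ¬ of 0.99 = 0 (operand ≠ 0)
((((r -> p) -> r) -> q) -> ~q): 1 > 0, so result = 0
(((((r -> p) -> r) -> q) -> ~q) -> q): 0 ≤ 0.99, so result = 1
((((((r -> p) -> r) -> q) -> ~q) -> q) -> p): 1 > 0.13, so result = 0.13
(((((((r -> p) -> r) -> q) -> ~q) -> q) -> p) -> q): 0.13 ≤ 0.99, so result = 1
((((((((r -> p) -> r) -> q) -> ~q) -> q) -> p) -> q) -> p): 1 > 0.13, so result = 0.13
(((((((((r -> p) -> r) -> q) -> ~q) -> q) -> p) -> q) -> p) -> p): 0.13 ≤ 0.13, so result = 1
((((((((((r -> p) -> r) -> q) -> ~q) -> q) -> p) -> q) -> p) -> p) -> q): 1 > 0.99, so result = 0.99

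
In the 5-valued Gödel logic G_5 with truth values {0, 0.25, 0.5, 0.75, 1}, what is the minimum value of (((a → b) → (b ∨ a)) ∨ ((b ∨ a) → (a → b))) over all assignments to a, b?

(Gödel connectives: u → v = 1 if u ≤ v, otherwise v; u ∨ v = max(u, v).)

Every assignment gives 1. For instance at a = 0, b = 0:
  (a → b): 0 ≤ 0, so result = 1
  (b ∨ a) = max(0, 0) = 0
  ((a → b) → (b ∨ a)): 1 > 0, so result = 0
  (b ∨ a) = max(0, 0) = 0
  (a → b): 0 ≤ 0, so result = 1
  ((b ∨ a) → (a → b)): 0 ≤ 1, so result = 1
  (((a → b) → (b ∨ a)) ∨ ((b ∨ a) → (a → b))) = max(0, 1) = 1
All 25 assignments give value 1 — the formula is a G_5-tautology.

1.00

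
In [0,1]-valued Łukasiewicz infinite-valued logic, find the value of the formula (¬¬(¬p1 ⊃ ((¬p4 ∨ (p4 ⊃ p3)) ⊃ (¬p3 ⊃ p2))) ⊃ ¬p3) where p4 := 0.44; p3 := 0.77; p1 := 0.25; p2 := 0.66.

0.23

¬p1: Łukasiewicz ¬ gives 1 − 0.25 = 0.75
¬p4: Łukasiewicz ¬ gives 1 − 0.44 = 0.56
(p4 ⊃ p3): min(1, 1 − 0.44 + 0.77) = 1
(¬p4 ∨ (p4 ⊃ p3)) = max(0.56, 1) = 1
¬p3: Łukasiewicz ¬ gives 1 − 0.77 = 0.23
(¬p3 ⊃ p2): min(1, 1 − 0.23 + 0.66) = 1
((¬p4 ∨ (p4 ⊃ p3)) ⊃ (¬p3 ⊃ p2)): min(1, 1 − 1 + 1) = 1
(¬p1 ⊃ ((¬p4 ∨ (p4 ⊃ p3)) ⊃ (¬p3 ⊃ p2))): min(1, 1 − 0.75 + 1) = 1
¬(¬p1 ⊃ ((¬p4 ∨ (p4 ⊃ p3)) ⊃ (¬p3 ⊃ p2))): Łukasiewicz ¬ gives 1 − 1 = 0
¬¬(¬p1 ⊃ ((¬p4 ∨ (p4 ⊃ p3)) ⊃ (¬p3 ⊃ p2))): Łukasiewicz ¬ gives 1 − 0 = 1
¬p3: Łukasiewicz ¬ gives 1 − 0.77 = 0.23
(¬¬(¬p1 ⊃ ((¬p4 ∨ (p4 ⊃ p3)) ⊃ (¬p3 ⊃ p2))) ⊃ ¬p3): min(1, 1 − 1 + 0.23) = 0.23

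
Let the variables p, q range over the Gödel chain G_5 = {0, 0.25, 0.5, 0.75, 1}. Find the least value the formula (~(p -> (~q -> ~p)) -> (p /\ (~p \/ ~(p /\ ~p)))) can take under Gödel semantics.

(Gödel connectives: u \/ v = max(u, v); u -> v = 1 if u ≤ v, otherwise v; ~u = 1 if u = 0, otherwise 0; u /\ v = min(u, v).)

0.25

The minimum is attained at p = 0.25, q = 0:
  ~q: Gödel ¬ of 0 = 1 (operand is 0)
  ~p: Gödel ¬ of 0.25 = 0 (operand ≠ 0)
  (~q -> ~p): 1 > 0, so result = 0
  (p -> (~q -> ~p)): 0.25 > 0, so result = 0
  ~(p -> (~q -> ~p)): Gödel ¬ of 0 = 1 (operand is 0)
  ~p: Gödel ¬ of 0.25 = 0 (operand ≠ 0)
  ~p: Gödel ¬ of 0.25 = 0 (operand ≠ 0)
  (p /\ ~p) = min(0.25, 0) = 0
  ~(p /\ ~p): Gödel ¬ of 0 = 1 (operand is 0)
  (~p \/ ~(p /\ ~p)) = max(0, 1) = 1
  (p /\ (~p \/ ~(p /\ ~p))) = min(0.25, 1) = 0.25
  (~(p -> (~q -> ~p)) -> (p /\ (~p \/ ~(p /\ ~p)))): 1 > 0.25, so result = 0.25
Checking all 25 assignments confirms none give a value below 0.25.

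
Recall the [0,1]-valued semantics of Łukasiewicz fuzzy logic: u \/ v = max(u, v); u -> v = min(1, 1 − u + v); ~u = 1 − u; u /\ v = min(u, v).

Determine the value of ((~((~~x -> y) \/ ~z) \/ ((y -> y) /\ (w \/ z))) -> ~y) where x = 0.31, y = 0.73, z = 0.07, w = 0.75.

0.52

~x: Łukasiewicz ¬ gives 1 − 0.31 = 0.69
~~x: Łukasiewicz ¬ gives 1 − 0.69 = 0.31
(~~x -> y): min(1, 1 − 0.31 + 0.73) = 1
~z: Łukasiewicz ¬ gives 1 − 0.07 = 0.93
((~~x -> y) \/ ~z) = max(1, 0.93) = 1
~((~~x -> y) \/ ~z): Łukasiewicz ¬ gives 1 − 1 = 0
(y -> y): min(1, 1 − 0.73 + 0.73) = 1
(w \/ z) = max(0.75, 0.07) = 0.75
((y -> y) /\ (w \/ z)) = min(1, 0.75) = 0.75
(~((~~x -> y) \/ ~z) \/ ((y -> y) /\ (w \/ z))) = max(0, 0.75) = 0.75
~y: Łukasiewicz ¬ gives 1 − 0.73 = 0.27
((~((~~x -> y) \/ ~z) \/ ((y -> y) /\ (w \/ z))) -> ~y): min(1, 1 − 0.75 + 0.27) = 0.52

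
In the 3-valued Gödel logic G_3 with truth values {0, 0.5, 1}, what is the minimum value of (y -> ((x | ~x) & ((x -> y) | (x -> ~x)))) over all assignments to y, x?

0.50

The minimum is attained at y = 1, x = 0.5:
  ~x: Gödel ¬ of 0.5 = 0 (operand ≠ 0)
  (x | ~x) = max(0.5, 0) = 0.5
  (x -> y): 0.5 ≤ 1, so result = 1
  ~x: Gödel ¬ of 0.5 = 0 (operand ≠ 0)
  (x -> ~x): 0.5 > 0, so result = 0
  ((x -> y) | (x -> ~x)) = max(1, 0) = 1
  ((x | ~x) & ((x -> y) | (x -> ~x))) = min(0.5, 1) = 0.5
  (y -> ((x | ~x) & ((x -> y) | (x -> ~x)))): 1 > 0.5, so result = 0.5
Checking all 9 assignments confirms none give a value below 0.50.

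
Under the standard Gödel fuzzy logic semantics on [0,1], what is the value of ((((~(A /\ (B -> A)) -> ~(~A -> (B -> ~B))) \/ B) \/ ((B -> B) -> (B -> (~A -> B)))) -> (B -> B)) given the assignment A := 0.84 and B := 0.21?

(B -> A): 0.21 ≤ 0.84, so result = 1
(A /\ (B -> A)) = min(0.84, 1) = 0.84
~(A /\ (B -> A)): Gödel ¬ of 0.84 = 0 (operand ≠ 0)
~A: Gödel ¬ of 0.84 = 0 (operand ≠ 0)
~B: Gödel ¬ of 0.21 = 0 (operand ≠ 0)
(B -> ~B): 0.21 > 0, so result = 0
(~A -> (B -> ~B)): 0 ≤ 0, so result = 1
~(~A -> (B -> ~B)): Gödel ¬ of 1 = 0 (operand ≠ 0)
(~(A /\ (B -> A)) -> ~(~A -> (B -> ~B))): 0 ≤ 0, so result = 1
((~(A /\ (B -> A)) -> ~(~A -> (B -> ~B))) \/ B) = max(1, 0.21) = 1
(B -> B): 0.21 ≤ 0.21, so result = 1
~A: Gödel ¬ of 0.84 = 0 (operand ≠ 0)
(~A -> B): 0 ≤ 0.21, so result = 1
(B -> (~A -> B)): 0.21 ≤ 1, so result = 1
((B -> B) -> (B -> (~A -> B))): 1 ≤ 1, so result = 1
(((~(A /\ (B -> A)) -> ~(~A -> (B -> ~B))) \/ B) \/ ((B -> B) -> (B -> (~A -> B)))) = max(1, 1) = 1
(B -> B): 0.21 ≤ 0.21, so result = 1
((((~(A /\ (B -> A)) -> ~(~A -> (B -> ~B))) \/ B) \/ ((B -> B) -> (B -> (~A -> B)))) -> (B -> B)): 1 ≤ 1, so result = 1

1.00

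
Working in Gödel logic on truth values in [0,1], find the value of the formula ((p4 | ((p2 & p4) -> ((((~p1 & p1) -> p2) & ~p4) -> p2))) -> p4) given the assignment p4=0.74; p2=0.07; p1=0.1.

0.74

(p2 & p4) = min(0.07, 0.74) = 0.07
~p1: Gödel ¬ of 0.1 = 0 (operand ≠ 0)
(~p1 & p1) = min(0, 0.1) = 0
((~p1 & p1) -> p2): 0 ≤ 0.07, so result = 1
~p4: Gödel ¬ of 0.74 = 0 (operand ≠ 0)
(((~p1 & p1) -> p2) & ~p4) = min(1, 0) = 0
((((~p1 & p1) -> p2) & ~p4) -> p2): 0 ≤ 0.07, so result = 1
((p2 & p4) -> ((((~p1 & p1) -> p2) & ~p4) -> p2)): 0.07 ≤ 1, so result = 1
(p4 | ((p2 & p4) -> ((((~p1 & p1) -> p2) & ~p4) -> p2))) = max(0.74, 1) = 1
((p4 | ((p2 & p4) -> ((((~p1 & p1) -> p2) & ~p4) -> p2))) -> p4): 1 > 0.74, so result = 0.74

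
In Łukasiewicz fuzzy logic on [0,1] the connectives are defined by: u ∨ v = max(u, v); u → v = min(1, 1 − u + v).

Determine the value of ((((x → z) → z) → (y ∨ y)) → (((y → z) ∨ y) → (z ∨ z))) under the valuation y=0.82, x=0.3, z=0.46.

0.64

(x → z): min(1, 1 − 0.3 + 0.46) = 1
((x → z) → z): min(1, 1 − 1 + 0.46) = 0.46
(y ∨ y) = max(0.82, 0.82) = 0.82
(((x → z) → z) → (y ∨ y)): min(1, 1 − 0.46 + 0.82) = 1
(y → z): min(1, 1 − 0.82 + 0.46) = 0.64
((y → z) ∨ y) = max(0.64, 0.82) = 0.82
(z ∨ z) = max(0.46, 0.46) = 0.46
(((y → z) ∨ y) → (z ∨ z)): min(1, 1 − 0.82 + 0.46) = 0.64
((((x → z) → z) → (y ∨ y)) → (((y → z) ∨ y) → (z ∨ z))): min(1, 1 − 1 + 0.64) = 0.64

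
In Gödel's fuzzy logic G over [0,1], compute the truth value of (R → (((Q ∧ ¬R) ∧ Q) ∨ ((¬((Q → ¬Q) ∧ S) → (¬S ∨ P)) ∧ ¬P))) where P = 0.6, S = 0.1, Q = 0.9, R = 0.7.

0.00

¬R: Gödel ¬ of 0.7 = 0 (operand ≠ 0)
(Q ∧ ¬R) = min(0.9, 0) = 0
((Q ∧ ¬R) ∧ Q) = min(0, 0.9) = 0
¬Q: Gödel ¬ of 0.9 = 0 (operand ≠ 0)
(Q → ¬Q): 0.9 > 0, so result = 0
((Q → ¬Q) ∧ S) = min(0, 0.1) = 0
¬((Q → ¬Q) ∧ S): Gödel ¬ of 0 = 1 (operand is 0)
¬S: Gödel ¬ of 0.1 = 0 (operand ≠ 0)
(¬S ∨ P) = max(0, 0.6) = 0.6
(¬((Q → ¬Q) ∧ S) → (¬S ∨ P)): 1 > 0.6, so result = 0.6
¬P: Gödel ¬ of 0.6 = 0 (operand ≠ 0)
((¬((Q → ¬Q) ∧ S) → (¬S ∨ P)) ∧ ¬P) = min(0.6, 0) = 0
(((Q ∧ ¬R) ∧ Q) ∨ ((¬((Q → ¬Q) ∧ S) → (¬S ∨ P)) ∧ ¬P)) = max(0, 0) = 0
(R → (((Q ∧ ¬R) ∧ Q) ∨ ((¬((Q → ¬Q) ∧ S) → (¬S ∨ P)) ∧ ¬P))): 0.7 > 0, so result = 0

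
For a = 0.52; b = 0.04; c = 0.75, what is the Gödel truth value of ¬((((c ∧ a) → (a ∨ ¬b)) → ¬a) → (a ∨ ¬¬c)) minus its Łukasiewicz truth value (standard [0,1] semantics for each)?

Gödel evaluation:
  (c ∧ a) = min(0.75, 0.52) = 0.52
  ¬b: Gödel ¬ of 0.04 = 0 (operand ≠ 0)
  (a ∨ ¬b) = max(0.52, 0) = 0.52
  ((c ∧ a) → (a ∨ ¬b)): 0.52 ≤ 0.52, so result = 1
  ¬a: Gödel ¬ of 0.52 = 0 (operand ≠ 0)
  (((c ∧ a) → (a ∨ ¬b)) → ¬a): 1 > 0, so result = 0
  ¬c: Gödel ¬ of 0.75 = 0 (operand ≠ 0)
  ¬¬c: Gödel ¬ of 0 = 1 (operand is 0)
  (a ∨ ¬¬c) = max(0.52, 1) = 1
  ((((c ∧ a) → (a ∨ ¬b)) → ¬a) → (a ∨ ¬¬c)): 0 ≤ 1, so result = 1
  ¬((((c ∧ a) → (a ∨ ¬b)) → ¬a) → (a ∨ ¬¬c)): Gödel ¬ of 1 = 0 (operand ≠ 0)
  Gödel value = 0
Łukasiewicz evaluation:
  (c ∧ a) = min(0.75, 0.52) = 0.52
  ¬b: Łukasiewicz ¬ gives 1 − 0.04 = 0.96
  (a ∨ ¬b) = max(0.52, 0.96) = 0.96
  ((c ∧ a) → (a ∨ ¬b)): min(1, 1 − 0.52 + 0.96) = 1
  ¬a: Łukasiewicz ¬ gives 1 − 0.52 = 0.48
  (((c ∧ a) → (a ∨ ¬b)) → ¬a): min(1, 1 − 1 + 0.48) = 0.48
  ¬c: Łukasiewicz ¬ gives 1 − 0.75 = 0.25
  ¬¬c: Łukasiewicz ¬ gives 1 − 0.25 = 0.75
  (a ∨ ¬¬c) = max(0.52, 0.75) = 0.75
  ((((c ∧ a) → (a ∨ ¬b)) → ¬a) → (a ∨ ¬¬c)): min(1, 1 − 0.48 + 0.75) = 1
  ¬((((c ∧ a) → (a ∨ ¬b)) → ¬a) → (a ∨ ¬¬c)): Łukasiewicz ¬ gives 1 − 1 = 0
  Łukasiewicz value = 0
Difference: 0 − 0 = 0.00

0.00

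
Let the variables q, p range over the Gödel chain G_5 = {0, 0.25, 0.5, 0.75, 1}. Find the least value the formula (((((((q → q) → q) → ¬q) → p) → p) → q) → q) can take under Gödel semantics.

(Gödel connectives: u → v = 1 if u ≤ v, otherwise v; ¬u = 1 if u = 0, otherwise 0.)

0.25

The minimum is attained at q = 0.25, p = 0:
  (q → q): 0.25 ≤ 0.25, so result = 1
  ((q → q) → q): 1 > 0.25, so result = 0.25
  ¬q: Gödel ¬ of 0.25 = 0 (operand ≠ 0)
  (((q → q) → q) → ¬q): 0.25 > 0, so result = 0
  ((((q → q) → q) → ¬q) → p): 0 ≤ 0, so result = 1
  (((((q → q) → q) → ¬q) → p) → p): 1 > 0, so result = 0
  ((((((q → q) → q) → ¬q) → p) → p) → q): 0 ≤ 0.25, so result = 1
  (((((((q → q) → q) → ¬q) → p) → p) → q) → q): 1 > 0.25, so result = 0.25
Checking all 25 assignments confirms none give a value below 0.25.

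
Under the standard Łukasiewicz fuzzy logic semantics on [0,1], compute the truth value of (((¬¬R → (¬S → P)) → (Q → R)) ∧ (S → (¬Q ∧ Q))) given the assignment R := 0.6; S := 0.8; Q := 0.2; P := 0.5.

0.40

¬R: Łukasiewicz ¬ gives 1 − 0.6 = 0.4
¬¬R: Łukasiewicz ¬ gives 1 − 0.4 = 0.6
¬S: Łukasiewicz ¬ gives 1 − 0.8 = 0.2
(¬S → P): min(1, 1 − 0.2 + 0.5) = 1
(¬¬R → (¬S → P)): min(1, 1 − 0.6 + 1) = 1
(Q → R): min(1, 1 − 0.2 + 0.6) = 1
((¬¬R → (¬S → P)) → (Q → R)): min(1, 1 − 1 + 1) = 1
¬Q: Łukasiewicz ¬ gives 1 − 0.2 = 0.8
(¬Q ∧ Q) = min(0.8, 0.2) = 0.2
(S → (¬Q ∧ Q)): min(1, 1 − 0.8 + 0.2) = 0.4
(((¬¬R → (¬S → P)) → (Q → R)) ∧ (S → (¬Q ∧ Q))) = min(1, 0.4) = 0.4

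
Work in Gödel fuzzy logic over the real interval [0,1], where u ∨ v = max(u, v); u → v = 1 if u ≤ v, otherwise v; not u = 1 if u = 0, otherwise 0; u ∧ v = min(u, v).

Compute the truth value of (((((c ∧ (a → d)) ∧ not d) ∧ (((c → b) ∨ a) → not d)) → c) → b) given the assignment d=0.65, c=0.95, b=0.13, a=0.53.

(a → d): 0.53 ≤ 0.65, so result = 1
(c ∧ (a → d)) = min(0.95, 1) = 0.95
not d: Gödel ¬ of 0.65 = 0 (operand ≠ 0)
((c ∧ (a → d)) ∧ not d) = min(0.95, 0) = 0
(c → b): 0.95 > 0.13, so result = 0.13
((c → b) ∨ a) = max(0.13, 0.53) = 0.53
not d: Gödel ¬ of 0.65 = 0 (operand ≠ 0)
(((c → b) ∨ a) → not d): 0.53 > 0, so result = 0
(((c ∧ (a → d)) ∧ not d) ∧ (((c → b) ∨ a) → not d)) = min(0, 0) = 0
((((c ∧ (a → d)) ∧ not d) ∧ (((c → b) ∨ a) → not d)) → c): 0 ≤ 0.95, so result = 1
(((((c ∧ (a → d)) ∧ not d) ∧ (((c → b) ∨ a) → not d)) → c) → b): 1 > 0.13, so result = 0.13

0.13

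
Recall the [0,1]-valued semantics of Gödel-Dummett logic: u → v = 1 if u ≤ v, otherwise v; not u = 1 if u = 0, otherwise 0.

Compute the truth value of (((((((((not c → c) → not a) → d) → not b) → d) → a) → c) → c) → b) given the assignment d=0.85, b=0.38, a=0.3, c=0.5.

0.38

not c: Gödel ¬ of 0.5 = 0 (operand ≠ 0)
(not c → c): 0 ≤ 0.5, so result = 1
not a: Gödel ¬ of 0.3 = 0 (operand ≠ 0)
((not c → c) → not a): 1 > 0, so result = 0
(((not c → c) → not a) → d): 0 ≤ 0.85, so result = 1
not b: Gödel ¬ of 0.38 = 0 (operand ≠ 0)
((((not c → c) → not a) → d) → not b): 1 > 0, so result = 0
(((((not c → c) → not a) → d) → not b) → d): 0 ≤ 0.85, so result = 1
((((((not c → c) → not a) → d) → not b) → d) → a): 1 > 0.3, so result = 0.3
(((((((not c → c) → not a) → d) → not b) → d) → a) → c): 0.3 ≤ 0.5, so result = 1
((((((((not c → c) → not a) → d) → not b) → d) → a) → c) → c): 1 > 0.5, so result = 0.5
(((((((((not c → c) → not a) → d) → not b) → d) → a) → c) → c) → b): 0.5 > 0.38, so result = 0.38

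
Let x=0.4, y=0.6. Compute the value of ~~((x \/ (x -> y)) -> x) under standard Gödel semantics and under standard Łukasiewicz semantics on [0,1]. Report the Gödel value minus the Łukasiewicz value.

0.60

Gödel evaluation:
  (x -> y): 0.4 ≤ 0.6, so result = 1
  (x \/ (x -> y)) = max(0.4, 1) = 1
  ((x \/ (x -> y)) -> x): 1 > 0.4, so result = 0.4
  ~((x \/ (x -> y)) -> x): Gödel ¬ of 0.4 = 0 (operand ≠ 0)
  ~~((x \/ (x -> y)) -> x): Gödel ¬ of 0 = 1 (operand is 0)
  Gödel value = 1
Łukasiewicz evaluation:
  (x -> y): min(1, 1 − 0.4 + 0.6) = 1
  (x \/ (x -> y)) = max(0.4, 1) = 1
  ((x \/ (x -> y)) -> x): min(1, 1 − 1 + 0.4) = 0.4
  ~((x \/ (x -> y)) -> x): Łukasiewicz ¬ gives 1 − 0.4 = 0.6
  ~~((x \/ (x -> y)) -> x): Łukasiewicz ¬ gives 1 − 0.6 = 0.4
  Łukasiewicz value = 0.4
Difference: 1 − 0.4 = 0.60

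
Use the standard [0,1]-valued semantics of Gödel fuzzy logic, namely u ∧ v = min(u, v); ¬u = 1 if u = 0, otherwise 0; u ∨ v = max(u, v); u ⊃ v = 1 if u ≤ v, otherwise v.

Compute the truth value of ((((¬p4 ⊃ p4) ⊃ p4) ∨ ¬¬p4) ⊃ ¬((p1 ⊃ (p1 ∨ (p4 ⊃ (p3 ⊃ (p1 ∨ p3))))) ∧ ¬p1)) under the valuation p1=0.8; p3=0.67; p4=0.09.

¬p4: Gödel ¬ of 0.09 = 0 (operand ≠ 0)
(¬p4 ⊃ p4): 0 ≤ 0.09, so result = 1
((¬p4 ⊃ p4) ⊃ p4): 1 > 0.09, so result = 0.09
¬p4: Gödel ¬ of 0.09 = 0 (operand ≠ 0)
¬¬p4: Gödel ¬ of 0 = 1 (operand is 0)
(((¬p4 ⊃ p4) ⊃ p4) ∨ ¬¬p4) = max(0.09, 1) = 1
(p1 ∨ p3) = max(0.8, 0.67) = 0.8
(p3 ⊃ (p1 ∨ p3)): 0.67 ≤ 0.8, so result = 1
(p4 ⊃ (p3 ⊃ (p1 ∨ p3))): 0.09 ≤ 1, so result = 1
(p1 ∨ (p4 ⊃ (p3 ⊃ (p1 ∨ p3)))) = max(0.8, 1) = 1
(p1 ⊃ (p1 ∨ (p4 ⊃ (p3 ⊃ (p1 ∨ p3))))): 0.8 ≤ 1, so result = 1
¬p1: Gödel ¬ of 0.8 = 0 (operand ≠ 0)
((p1 ⊃ (p1 ∨ (p4 ⊃ (p3 ⊃ (p1 ∨ p3))))) ∧ ¬p1) = min(1, 0) = 0
¬((p1 ⊃ (p1 ∨ (p4 ⊃ (p3 ⊃ (p1 ∨ p3))))) ∧ ¬p1): Gödel ¬ of 0 = 1 (operand is 0)
((((¬p4 ⊃ p4) ⊃ p4) ∨ ¬¬p4) ⊃ ¬((p1 ⊃ (p1 ∨ (p4 ⊃ (p3 ⊃ (p1 ∨ p3))))) ∧ ¬p1)): 1 ≤ 1, so result = 1

1.00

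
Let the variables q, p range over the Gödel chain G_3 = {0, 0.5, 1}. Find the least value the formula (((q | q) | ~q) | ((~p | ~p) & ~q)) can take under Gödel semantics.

The minimum is attained at q = 0.5, p = 0:
  (q | q) = max(0.5, 0.5) = 0.5
  ~q: Gödel ¬ of 0.5 = 0 (operand ≠ 0)
  ((q | q) | ~q) = max(0.5, 0) = 0.5
  ~p: Gödel ¬ of 0 = 1 (operand is 0)
  ~p: Gödel ¬ of 0 = 1 (operand is 0)
  (~p | ~p) = max(1, 1) = 1
  ~q: Gödel ¬ of 0.5 = 0 (operand ≠ 0)
  ((~p | ~p) & ~q) = min(1, 0) = 0
  (((q | q) | ~q) | ((~p | ~p) & ~q)) = max(0.5, 0) = 0.5
Checking all 9 assignments confirms none give a value below 0.50.

0.50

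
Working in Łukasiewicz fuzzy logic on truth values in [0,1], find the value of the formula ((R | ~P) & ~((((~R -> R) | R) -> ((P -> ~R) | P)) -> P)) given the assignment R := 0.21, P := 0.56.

~P: Łukasiewicz ¬ gives 1 − 0.56 = 0.44
(R | ~P) = max(0.21, 0.44) = 0.44
~R: Łukasiewicz ¬ gives 1 − 0.21 = 0.79
(~R -> R): min(1, 1 − 0.79 + 0.21) = 0.42
((~R -> R) | R) = max(0.42, 0.21) = 0.42
~R: Łukasiewicz ¬ gives 1 − 0.21 = 0.79
(P -> ~R): min(1, 1 − 0.56 + 0.79) = 1
((P -> ~R) | P) = max(1, 0.56) = 1
(((~R -> R) | R) -> ((P -> ~R) | P)): min(1, 1 − 0.42 + 1) = 1
((((~R -> R) | R) -> ((P -> ~R) | P)) -> P): min(1, 1 − 1 + 0.56) = 0.56
~((((~R -> R) | R) -> ((P -> ~R) | P)) -> P): Łukasiewicz ¬ gives 1 − 0.56 = 0.44
((R | ~P) & ~((((~R -> R) | R) -> ((P -> ~R) | P)) -> P)) = min(0.44, 0.44) = 0.44

0.44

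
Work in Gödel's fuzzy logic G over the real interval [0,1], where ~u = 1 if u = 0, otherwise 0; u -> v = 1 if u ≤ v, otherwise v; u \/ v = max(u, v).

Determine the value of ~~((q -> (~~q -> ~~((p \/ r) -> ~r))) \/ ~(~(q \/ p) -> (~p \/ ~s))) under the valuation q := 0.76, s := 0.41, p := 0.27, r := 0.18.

~q: Gödel ¬ of 0.76 = 0 (operand ≠ 0)
~~q: Gödel ¬ of 0 = 1 (operand is 0)
(p \/ r) = max(0.27, 0.18) = 0.27
~r: Gödel ¬ of 0.18 = 0 (operand ≠ 0)
((p \/ r) -> ~r): 0.27 > 0, so result = 0
~((p \/ r) -> ~r): Gödel ¬ of 0 = 1 (operand is 0)
~~((p \/ r) -> ~r): Gödel ¬ of 1 = 0 (operand ≠ 0)
(~~q -> ~~((p \/ r) -> ~r)): 1 > 0, so result = 0
(q -> (~~q -> ~~((p \/ r) -> ~r))): 0.76 > 0, so result = 0
(q \/ p) = max(0.76, 0.27) = 0.76
~(q \/ p): Gödel ¬ of 0.76 = 0 (operand ≠ 0)
~p: Gödel ¬ of 0.27 = 0 (operand ≠ 0)
~s: Gödel ¬ of 0.41 = 0 (operand ≠ 0)
(~p \/ ~s) = max(0, 0) = 0
(~(q \/ p) -> (~p \/ ~s)): 0 ≤ 0, so result = 1
~(~(q \/ p) -> (~p \/ ~s)): Gödel ¬ of 1 = 0 (operand ≠ 0)
((q -> (~~q -> ~~((p \/ r) -> ~r))) \/ ~(~(q \/ p) -> (~p \/ ~s))) = max(0, 0) = 0
~((q -> (~~q -> ~~((p \/ r) -> ~r))) \/ ~(~(q \/ p) -> (~p \/ ~s))): Gödel ¬ of 0 = 1 (operand is 0)
~~((q -> (~~q -> ~~((p \/ r) -> ~r))) \/ ~(~(q \/ p) -> (~p \/ ~s))): Gödel ¬ of 1 = 0 (operand ≠ 0)

0.00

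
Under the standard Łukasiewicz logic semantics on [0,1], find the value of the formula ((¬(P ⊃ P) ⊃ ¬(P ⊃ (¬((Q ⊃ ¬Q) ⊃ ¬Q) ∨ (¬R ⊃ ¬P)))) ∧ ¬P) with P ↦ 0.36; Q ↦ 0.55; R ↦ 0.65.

(P ⊃ P): min(1, 1 − 0.36 + 0.36) = 1
¬(P ⊃ P): Łukasiewicz ¬ gives 1 − 1 = 0
¬Q: Łukasiewicz ¬ gives 1 − 0.55 = 0.45
(Q ⊃ ¬Q): min(1, 1 − 0.55 + 0.45) = 0.9
¬Q: Łukasiewicz ¬ gives 1 − 0.55 = 0.45
((Q ⊃ ¬Q) ⊃ ¬Q): min(1, 1 − 0.9 + 0.45) = 0.55
¬((Q ⊃ ¬Q) ⊃ ¬Q): Łukasiewicz ¬ gives 1 − 0.55 = 0.45
¬R: Łukasiewicz ¬ gives 1 − 0.65 = 0.35
¬P: Łukasiewicz ¬ gives 1 − 0.36 = 0.64
(¬R ⊃ ¬P): min(1, 1 − 0.35 + 0.64) = 1
(¬((Q ⊃ ¬Q) ⊃ ¬Q) ∨ (¬R ⊃ ¬P)) = max(0.45, 1) = 1
(P ⊃ (¬((Q ⊃ ¬Q) ⊃ ¬Q) ∨ (¬R ⊃ ¬P))): min(1, 1 − 0.36 + 1) = 1
¬(P ⊃ (¬((Q ⊃ ¬Q) ⊃ ¬Q) ∨ (¬R ⊃ ¬P))): Łukasiewicz ¬ gives 1 − 1 = 0
(¬(P ⊃ P) ⊃ ¬(P ⊃ (¬((Q ⊃ ¬Q) ⊃ ¬Q) ∨ (¬R ⊃ ¬P)))): min(1, 1 − 0 + 0) = 1
¬P: Łukasiewicz ¬ gives 1 − 0.36 = 0.64
((¬(P ⊃ P) ⊃ ¬(P ⊃ (¬((Q ⊃ ¬Q) ⊃ ¬Q) ∨ (¬R ⊃ ¬P)))) ∧ ¬P) = min(1, 0.64) = 0.64

0.64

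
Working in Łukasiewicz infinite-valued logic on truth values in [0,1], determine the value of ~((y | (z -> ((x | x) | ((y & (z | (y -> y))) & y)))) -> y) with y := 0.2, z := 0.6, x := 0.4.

0.60

(x | x) = max(0.4, 0.4) = 0.4
(y -> y): min(1, 1 − 0.2 + 0.2) = 1
(z | (y -> y)) = max(0.6, 1) = 1
(y & (z | (y -> y))) = min(0.2, 1) = 0.2
((y & (z | (y -> y))) & y) = min(0.2, 0.2) = 0.2
((x | x) | ((y & (z | (y -> y))) & y)) = max(0.4, 0.2) = 0.4
(z -> ((x | x) | ((y & (z | (y -> y))) & y))): min(1, 1 − 0.6 + 0.4) = 0.8
(y | (z -> ((x | x) | ((y & (z | (y -> y))) & y)))) = max(0.2, 0.8) = 0.8
((y | (z -> ((x | x) | ((y & (z | (y -> y))) & y)))) -> y): min(1, 1 − 0.8 + 0.2) = 0.4
~((y | (z -> ((x | x) | ((y & (z | (y -> y))) & y)))) -> y): Łukasiewicz ¬ gives 1 − 0.4 = 0.6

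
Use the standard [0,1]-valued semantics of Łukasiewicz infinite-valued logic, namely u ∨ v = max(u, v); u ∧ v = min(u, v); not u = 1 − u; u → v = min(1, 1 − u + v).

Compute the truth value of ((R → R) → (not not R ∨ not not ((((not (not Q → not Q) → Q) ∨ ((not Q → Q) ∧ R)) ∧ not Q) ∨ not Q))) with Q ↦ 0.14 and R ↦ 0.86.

0.86

(R → R): min(1, 1 − 0.86 + 0.86) = 1
not R: Łukasiewicz ¬ gives 1 − 0.86 = 0.14
not not R: Łukasiewicz ¬ gives 1 − 0.14 = 0.86
not Q: Łukasiewicz ¬ gives 1 − 0.14 = 0.86
not Q: Łukasiewicz ¬ gives 1 − 0.14 = 0.86
(not Q → not Q): min(1, 1 − 0.86 + 0.86) = 1
not (not Q → not Q): Łukasiewicz ¬ gives 1 − 1 = 0
(not (not Q → not Q) → Q): min(1, 1 − 0 + 0.14) = 1
not Q: Łukasiewicz ¬ gives 1 − 0.14 = 0.86
(not Q → Q): min(1, 1 − 0.86 + 0.14) = 0.28
((not Q → Q) ∧ R) = min(0.28, 0.86) = 0.28
((not (not Q → not Q) → Q) ∨ ((not Q → Q) ∧ R)) = max(1, 0.28) = 1
not Q: Łukasiewicz ¬ gives 1 − 0.14 = 0.86
(((not (not Q → not Q) → Q) ∨ ((not Q → Q) ∧ R)) ∧ not Q) = min(1, 0.86) = 0.86
not Q: Łukasiewicz ¬ gives 1 − 0.14 = 0.86
((((not (not Q → not Q) → Q) ∨ ((not Q → Q) ∧ R)) ∧ not Q) ∨ not Q) = max(0.86, 0.86) = 0.86
not ((((not (not Q → not Q) → Q) ∨ ((not Q → Q) ∧ R)) ∧ not Q) ∨ not Q): Łukasiewicz ¬ gives 1 − 0.86 = 0.14
not not ((((not (not Q → not Q) → Q) ∨ ((not Q → Q) ∧ R)) ∧ not Q) ∨ not Q): Łukasiewicz ¬ gives 1 − 0.14 = 0.86
(not not R ∨ not not ((((not (not Q → not Q) → Q) ∨ ((not Q → Q) ∧ R)) ∧ not Q) ∨ not Q)) = max(0.86, 0.86) = 0.86
((R → R) → (not not R ∨ not not ((((not (not Q → not Q) → Q) ∨ ((not Q → Q) ∧ R)) ∧ not Q) ∨ not Q))): min(1, 1 − 1 + 0.86) = 0.86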